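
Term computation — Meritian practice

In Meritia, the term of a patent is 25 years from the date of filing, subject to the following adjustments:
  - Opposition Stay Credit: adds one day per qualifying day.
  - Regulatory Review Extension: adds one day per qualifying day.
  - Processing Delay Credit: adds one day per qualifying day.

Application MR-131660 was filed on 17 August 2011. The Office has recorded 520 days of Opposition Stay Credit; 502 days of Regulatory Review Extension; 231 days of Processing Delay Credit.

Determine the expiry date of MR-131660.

Base term: filing date + 25 years → 17 August 2036.
Opposition Stay Credit: +520 days → 19 January 2038.
Regulatory Review Extension: +502 days → 5 June 2039.
Processing Delay Credit: +231 days → 22 January 2040.

January 22, 2040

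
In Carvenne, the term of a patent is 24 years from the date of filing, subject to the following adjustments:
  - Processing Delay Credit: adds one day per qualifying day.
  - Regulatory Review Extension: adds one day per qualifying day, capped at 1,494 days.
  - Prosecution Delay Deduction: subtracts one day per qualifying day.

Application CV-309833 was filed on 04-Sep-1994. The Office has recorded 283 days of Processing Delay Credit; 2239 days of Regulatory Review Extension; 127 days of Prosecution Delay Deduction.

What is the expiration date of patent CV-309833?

March 12, 2023

Base term: filing date + 24 years → 4 September 2018.
Processing Delay Credit: +283 days → 14 June 2019.
Regulatory Review Extension: 2239 days claimed exceeds the 1494-day cap, so +1494 days → 17 July 2023.
Prosecution Delay Deduction: −127 days → 12 March 2023.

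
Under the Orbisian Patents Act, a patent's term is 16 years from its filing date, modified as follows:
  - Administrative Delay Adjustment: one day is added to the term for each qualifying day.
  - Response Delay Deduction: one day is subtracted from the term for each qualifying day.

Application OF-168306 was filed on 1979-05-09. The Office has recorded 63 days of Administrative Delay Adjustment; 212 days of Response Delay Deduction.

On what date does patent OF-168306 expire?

Base term: filing date + 16 years → 9 May 1995.
Administrative Delay Adjustment: +63 days → 11 July 1995.
Response Delay Deduction: −212 days → 11 December 1994.

1994-12-11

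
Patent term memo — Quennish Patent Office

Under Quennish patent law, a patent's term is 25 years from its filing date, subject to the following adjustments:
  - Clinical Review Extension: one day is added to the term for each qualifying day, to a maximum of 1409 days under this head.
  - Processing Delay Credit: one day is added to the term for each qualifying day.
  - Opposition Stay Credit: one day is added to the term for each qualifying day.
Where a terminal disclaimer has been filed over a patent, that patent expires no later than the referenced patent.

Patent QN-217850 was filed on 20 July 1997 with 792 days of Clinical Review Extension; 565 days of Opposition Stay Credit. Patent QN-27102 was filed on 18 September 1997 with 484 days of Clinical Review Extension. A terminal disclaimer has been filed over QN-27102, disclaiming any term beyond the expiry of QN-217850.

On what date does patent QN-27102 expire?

Natural term of QN-27102:
  Base: filing + 25 years → 18 September 2022.
  Clinical Review Extension: 484 days (within the 1409-day cap) → +484 days → 15 January 2024.
Expiry of referenced patent QN-217850:
  Base: filing + 25 years → 20 July 2022.
  Clinical Review Extension: 792 days (within the 1409-day cap) → +792 days → 19 September 2024.
  Opposition Stay Credit: +565 days → 7 April 2026.
Terminal disclaimer: QN-27102 expires on the earlier of 15 January 2024 and 7 April 2026.

January 15, 2024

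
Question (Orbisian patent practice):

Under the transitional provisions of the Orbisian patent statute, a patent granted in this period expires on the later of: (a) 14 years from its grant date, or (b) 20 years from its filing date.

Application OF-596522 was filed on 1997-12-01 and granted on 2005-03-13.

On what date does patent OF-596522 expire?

2019-03-13

(a) grant + 14 years → 13 March 2019.
(b) filing + 20 years → 1 December 2017.
Later of the two: 13 March 2019.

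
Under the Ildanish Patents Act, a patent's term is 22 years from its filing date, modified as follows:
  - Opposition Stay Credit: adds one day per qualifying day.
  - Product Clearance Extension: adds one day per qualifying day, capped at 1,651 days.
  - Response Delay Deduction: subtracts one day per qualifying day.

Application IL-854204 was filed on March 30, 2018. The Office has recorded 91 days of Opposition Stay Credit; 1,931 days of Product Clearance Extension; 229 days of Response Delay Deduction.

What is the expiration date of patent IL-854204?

2044-05-21

Base term: filing date + 22 years → 30 March 2040.
Opposition Stay Credit: +91 days → 29 June 2040.
Product Clearance Extension: 1931 days claimed exceeds the 1651-day cap, so +1651 days → 5 January 2045.
Response Delay Deduction: −229 days → 21 May 2044.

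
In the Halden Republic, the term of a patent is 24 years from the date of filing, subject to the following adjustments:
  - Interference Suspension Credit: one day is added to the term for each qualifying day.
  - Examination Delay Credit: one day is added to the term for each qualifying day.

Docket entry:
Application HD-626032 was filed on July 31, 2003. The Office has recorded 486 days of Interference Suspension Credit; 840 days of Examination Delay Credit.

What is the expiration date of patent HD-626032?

March 18, 2031

Base term: filing date + 24 years → 31 July 2027.
Interference Suspension Credit: +486 days → 28 November 2028.
Examination Delay Credit: +840 days → 18 March 2031.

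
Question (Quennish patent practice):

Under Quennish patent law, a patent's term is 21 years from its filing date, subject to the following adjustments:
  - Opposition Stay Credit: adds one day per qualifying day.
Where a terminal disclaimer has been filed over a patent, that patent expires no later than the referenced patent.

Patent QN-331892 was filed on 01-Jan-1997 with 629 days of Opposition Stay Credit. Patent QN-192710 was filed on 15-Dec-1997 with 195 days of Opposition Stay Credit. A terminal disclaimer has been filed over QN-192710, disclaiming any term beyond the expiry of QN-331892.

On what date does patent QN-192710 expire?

June 28, 2019

Natural term of QN-192710:
  Base: filing + 21 years → 15 December 2018.
  Opposition Stay Credit: +195 days → 28 June 2019.
Expiry of referenced patent QN-331892:
  Base: filing + 21 years → 1 January 2018.
  Opposition Stay Credit: +629 days → 22 September 2019.
Terminal disclaimer: QN-192710 expires on the earlier of 28 June 2019 and 22 September 2019.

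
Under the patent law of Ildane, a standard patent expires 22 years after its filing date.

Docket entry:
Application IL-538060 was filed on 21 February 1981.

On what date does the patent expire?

Filing date + 22 years → 21 February 2003.

February 21, 2003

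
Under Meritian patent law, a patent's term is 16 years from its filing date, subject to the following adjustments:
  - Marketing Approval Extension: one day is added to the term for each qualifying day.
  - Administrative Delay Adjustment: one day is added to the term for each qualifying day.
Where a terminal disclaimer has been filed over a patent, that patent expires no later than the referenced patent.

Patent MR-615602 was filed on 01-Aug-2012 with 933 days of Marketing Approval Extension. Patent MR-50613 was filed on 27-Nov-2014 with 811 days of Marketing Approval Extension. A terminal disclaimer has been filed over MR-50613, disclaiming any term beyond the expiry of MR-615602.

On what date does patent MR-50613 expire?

2031-02-20

Natural term of MR-50613:
  Base: filing + 16 years → 27 November 2030.
  Marketing Approval Extension: +811 days → 15 February 2033.
Expiry of referenced patent MR-615602:
  Base: filing + 16 years → 1 August 2028.
  Marketing Approval Extension: +933 days → 20 February 2031.
Terminal disclaimer: MR-50613 expires on the earlier of 15 February 2033 and 20 February 2031.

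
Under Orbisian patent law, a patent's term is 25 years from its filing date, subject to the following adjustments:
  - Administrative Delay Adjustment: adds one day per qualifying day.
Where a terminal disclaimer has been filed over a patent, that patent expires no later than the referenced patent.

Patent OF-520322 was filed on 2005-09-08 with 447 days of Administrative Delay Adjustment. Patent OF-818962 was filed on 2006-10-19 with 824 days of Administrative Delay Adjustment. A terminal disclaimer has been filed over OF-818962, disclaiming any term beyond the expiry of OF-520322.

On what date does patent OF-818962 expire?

Natural term of OF-818962:
  Base: filing + 25 years → 19 October 2031.
  Administrative Delay Adjustment: +824 days → 20 January 2034.
Expiry of referenced patent OF-520322:
  Base: filing + 25 years → 8 September 2030.
  Administrative Delay Adjustment: +447 days → 29 November 2031.
Terminal disclaimer: OF-818962 expires on the earlier of 20 January 2034 and 29 November 2031.

2031-11-29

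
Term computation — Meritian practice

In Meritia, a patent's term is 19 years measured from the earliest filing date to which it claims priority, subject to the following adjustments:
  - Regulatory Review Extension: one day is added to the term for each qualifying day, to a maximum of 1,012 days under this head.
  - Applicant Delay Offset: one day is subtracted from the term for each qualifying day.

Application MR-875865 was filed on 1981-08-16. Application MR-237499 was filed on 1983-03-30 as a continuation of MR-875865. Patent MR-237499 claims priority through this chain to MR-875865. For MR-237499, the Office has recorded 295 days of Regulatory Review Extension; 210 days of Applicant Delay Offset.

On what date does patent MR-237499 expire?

Earliest priority filing: 16 August 1981.
Base term: 16 August 1981 + 19 years → 16 August 2000.
Regulatory Review Extension: 295 days (within the 1012-day cap) → +295 days → 7 June 2001.
Applicant Delay Offset: −210 days → 9 November 2000.

November 9, 2000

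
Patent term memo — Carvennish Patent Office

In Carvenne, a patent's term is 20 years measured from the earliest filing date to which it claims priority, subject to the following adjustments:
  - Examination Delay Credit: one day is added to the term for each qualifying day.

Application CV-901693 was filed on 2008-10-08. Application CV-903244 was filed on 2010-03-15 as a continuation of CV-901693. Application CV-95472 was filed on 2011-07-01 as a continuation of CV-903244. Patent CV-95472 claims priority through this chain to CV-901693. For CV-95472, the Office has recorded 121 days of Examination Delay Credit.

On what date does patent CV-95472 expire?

February 6, 2029

Earliest priority filing: 8 October 2008.
Base term: 8 October 2008 + 20 years → 8 October 2028.
Examination Delay Credit: +121 days → 6 February 2029.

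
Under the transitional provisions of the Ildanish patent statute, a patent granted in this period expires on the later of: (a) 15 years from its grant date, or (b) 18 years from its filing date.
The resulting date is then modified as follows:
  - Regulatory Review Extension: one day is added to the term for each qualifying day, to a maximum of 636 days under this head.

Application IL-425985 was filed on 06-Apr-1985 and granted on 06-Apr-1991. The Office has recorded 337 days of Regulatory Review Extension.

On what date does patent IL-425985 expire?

March 9, 2007

(a) grant + 15 years → 6 April 2006.
(b) filing + 18 years → 6 April 2003.
Later of the two: 6 April 2006.
Regulatory Review Extension: 337 days (within the 636-day cap) → +337 days → 9 March 2007.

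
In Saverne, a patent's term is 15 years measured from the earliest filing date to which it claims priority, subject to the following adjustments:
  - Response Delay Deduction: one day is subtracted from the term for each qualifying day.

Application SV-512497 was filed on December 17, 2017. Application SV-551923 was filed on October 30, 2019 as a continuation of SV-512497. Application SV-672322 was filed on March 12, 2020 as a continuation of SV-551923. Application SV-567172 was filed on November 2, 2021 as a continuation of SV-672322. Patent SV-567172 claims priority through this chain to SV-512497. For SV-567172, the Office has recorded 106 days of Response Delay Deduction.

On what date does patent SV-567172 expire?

Earliest priority filing: 17 December 2017.
Base term: 17 December 2017 + 15 years → 17 December 2032.
Response Delay Deduction: −106 days → 2 September 2032.

2032-09-02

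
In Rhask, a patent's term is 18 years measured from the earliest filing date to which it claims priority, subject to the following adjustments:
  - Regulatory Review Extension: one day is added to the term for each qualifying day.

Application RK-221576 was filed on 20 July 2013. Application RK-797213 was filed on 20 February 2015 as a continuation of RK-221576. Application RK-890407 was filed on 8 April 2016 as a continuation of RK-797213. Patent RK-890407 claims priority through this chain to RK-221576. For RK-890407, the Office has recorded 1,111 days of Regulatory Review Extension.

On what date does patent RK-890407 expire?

2034-08-04

Earliest priority filing: 20 July 2013.
Base term: 20 July 2013 + 18 years → 20 July 2031.
Regulatory Review Extension: +1111 days → 4 August 2034.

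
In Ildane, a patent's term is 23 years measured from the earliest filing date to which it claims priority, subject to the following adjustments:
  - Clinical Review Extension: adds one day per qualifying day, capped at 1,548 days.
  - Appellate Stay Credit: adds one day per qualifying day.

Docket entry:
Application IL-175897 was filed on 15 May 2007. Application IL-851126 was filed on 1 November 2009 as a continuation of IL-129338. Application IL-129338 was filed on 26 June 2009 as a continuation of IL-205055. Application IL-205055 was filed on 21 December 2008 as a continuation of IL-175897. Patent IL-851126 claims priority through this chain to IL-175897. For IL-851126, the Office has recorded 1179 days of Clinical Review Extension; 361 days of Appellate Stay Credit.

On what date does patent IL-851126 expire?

Earliest priority filing: 15 May 2007.
Base term: 15 May 2007 + 23 years → 15 May 2030.
Clinical Review Extension: 1179 days (within the 1548-day cap) → +1179 days → 6 August 2033.
Appellate Stay Credit: +361 days → 2 August 2034.

2034-08-02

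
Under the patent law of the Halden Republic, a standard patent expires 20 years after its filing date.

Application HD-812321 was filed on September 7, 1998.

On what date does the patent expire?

2018-09-07

Filing date + 20 years → 7 September 2018.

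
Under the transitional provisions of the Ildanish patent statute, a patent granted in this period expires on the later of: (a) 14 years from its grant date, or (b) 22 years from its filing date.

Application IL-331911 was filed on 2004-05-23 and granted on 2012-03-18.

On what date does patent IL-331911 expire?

(a) grant + 14 years → 18 March 2026.
(b) filing + 22 years → 23 May 2026.
Later of the two: 23 May 2026.

2026-05-23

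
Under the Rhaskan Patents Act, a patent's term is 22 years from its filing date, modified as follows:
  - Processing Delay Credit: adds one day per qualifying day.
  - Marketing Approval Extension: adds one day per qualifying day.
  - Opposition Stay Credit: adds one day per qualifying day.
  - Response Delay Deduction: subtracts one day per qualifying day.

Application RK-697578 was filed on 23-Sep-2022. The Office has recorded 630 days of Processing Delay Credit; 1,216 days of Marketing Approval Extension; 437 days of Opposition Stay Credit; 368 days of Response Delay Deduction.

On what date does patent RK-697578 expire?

Base term: filing date + 22 years → 23 September 2044.
Processing Delay Credit: +630 days → 15 June 2046.
Marketing Approval Extension: +1216 days → 13 October 2049.
Opposition Stay Credit: +437 days → 24 December 2050.
Response Delay Deduction: −368 days → 21 December 2049.

December 21, 2049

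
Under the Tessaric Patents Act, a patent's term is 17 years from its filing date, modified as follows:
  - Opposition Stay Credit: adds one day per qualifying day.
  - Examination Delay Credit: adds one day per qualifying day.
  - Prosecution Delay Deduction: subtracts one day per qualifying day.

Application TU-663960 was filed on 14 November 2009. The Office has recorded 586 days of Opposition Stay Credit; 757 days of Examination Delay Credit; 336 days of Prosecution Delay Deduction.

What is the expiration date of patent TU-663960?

August 17, 2029

Base term: filing date + 17 years → 14 November 2026.
Opposition Stay Credit: +586 days → 22 June 2028.
Examination Delay Credit: +757 days → 19 July 2030.
Prosecution Delay Deduction: −336 days → 17 August 2029.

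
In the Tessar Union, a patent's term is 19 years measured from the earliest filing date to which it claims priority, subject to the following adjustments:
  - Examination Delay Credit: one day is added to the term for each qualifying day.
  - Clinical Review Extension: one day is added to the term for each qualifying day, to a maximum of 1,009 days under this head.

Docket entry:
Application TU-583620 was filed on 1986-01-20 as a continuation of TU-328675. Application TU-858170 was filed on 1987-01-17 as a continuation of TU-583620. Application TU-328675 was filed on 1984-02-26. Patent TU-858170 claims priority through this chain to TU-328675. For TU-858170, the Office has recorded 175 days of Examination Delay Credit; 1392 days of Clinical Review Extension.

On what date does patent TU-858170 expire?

Earliest priority filing: 26 February 1984.
Base term: 26 February 1984 + 19 years → 26 February 2003.
Examination Delay Credit: +175 days → 20 August 2003.
Clinical Review Extension: 1392 days claimed exceeds the 1009-day cap, so +1009 days → 25 May 2006.

May 25, 2006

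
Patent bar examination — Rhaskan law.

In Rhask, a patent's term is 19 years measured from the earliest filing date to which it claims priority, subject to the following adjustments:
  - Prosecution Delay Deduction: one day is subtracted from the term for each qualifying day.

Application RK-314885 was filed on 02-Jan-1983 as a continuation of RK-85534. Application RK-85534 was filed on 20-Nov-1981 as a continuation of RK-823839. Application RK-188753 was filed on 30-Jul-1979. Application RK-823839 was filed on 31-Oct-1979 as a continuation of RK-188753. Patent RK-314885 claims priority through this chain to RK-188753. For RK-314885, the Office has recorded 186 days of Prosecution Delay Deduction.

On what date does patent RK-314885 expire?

January 25, 1998

Earliest priority filing: 30 July 1979.
Base term: 30 July 1979 + 19 years → 30 July 1998.
Prosecution Delay Deduction: −186 days → 25 January 1998.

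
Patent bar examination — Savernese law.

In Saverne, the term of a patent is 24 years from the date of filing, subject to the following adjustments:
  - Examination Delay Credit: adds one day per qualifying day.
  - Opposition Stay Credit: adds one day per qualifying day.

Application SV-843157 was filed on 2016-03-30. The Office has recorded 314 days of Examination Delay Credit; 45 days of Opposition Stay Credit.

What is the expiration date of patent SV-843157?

Base term: filing date + 24 years → 30 March 2040.
Examination Delay Credit: +314 days → 7 February 2041.
Opposition Stay Credit: +45 days → 24 March 2041.

2041-03-24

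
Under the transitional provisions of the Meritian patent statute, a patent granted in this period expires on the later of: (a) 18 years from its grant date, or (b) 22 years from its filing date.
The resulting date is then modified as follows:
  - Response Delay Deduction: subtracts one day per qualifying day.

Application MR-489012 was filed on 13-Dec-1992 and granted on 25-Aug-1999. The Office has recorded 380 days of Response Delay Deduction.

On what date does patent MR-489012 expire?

(a) grant + 18 years → 25 August 2017.
(b) filing + 22 years → 13 December 2014.
Later of the two: 25 August 2017.
Response Delay Deduction: −380 days → 10 August 2016.

August 10, 2016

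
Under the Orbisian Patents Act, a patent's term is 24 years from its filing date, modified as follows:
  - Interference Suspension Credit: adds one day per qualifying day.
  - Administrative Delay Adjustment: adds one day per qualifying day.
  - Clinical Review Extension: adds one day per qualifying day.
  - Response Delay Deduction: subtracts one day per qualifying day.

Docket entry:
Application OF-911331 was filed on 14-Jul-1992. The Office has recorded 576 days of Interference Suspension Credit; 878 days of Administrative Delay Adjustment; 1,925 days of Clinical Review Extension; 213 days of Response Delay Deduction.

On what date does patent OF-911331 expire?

March 15, 2025

Base term: filing date + 24 years → 14 July 2016.
Interference Suspension Credit: +576 days → 10 February 2018.
Administrative Delay Adjustment: +878 days → 7 July 2020.
Clinical Review Extension: +1925 days → 14 October 2025.
Response Delay Deduction: −213 days → 15 March 2025.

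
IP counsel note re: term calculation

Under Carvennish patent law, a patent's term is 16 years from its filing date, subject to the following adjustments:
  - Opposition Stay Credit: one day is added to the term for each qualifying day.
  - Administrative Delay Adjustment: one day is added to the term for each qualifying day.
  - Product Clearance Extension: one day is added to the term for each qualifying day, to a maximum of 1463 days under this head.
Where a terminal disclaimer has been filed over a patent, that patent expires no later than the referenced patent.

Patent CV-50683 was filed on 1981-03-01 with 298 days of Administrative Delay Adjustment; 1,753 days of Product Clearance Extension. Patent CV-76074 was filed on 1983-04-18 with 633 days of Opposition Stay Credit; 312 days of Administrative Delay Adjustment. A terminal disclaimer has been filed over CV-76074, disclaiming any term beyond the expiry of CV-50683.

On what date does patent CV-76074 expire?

Natural term of CV-76074:
  Base: filing + 16 years → 18 April 1999.
  Opposition Stay Credit: +633 days → 10 January 2001.
  Administrative Delay Adjustment: +312 days → 18 November 2001.
Expiry of referenced patent CV-50683:
  Base: filing + 16 years → 1 March 1997.
  Administrative Delay Adjustment: +298 days → 24 December 1997.
  Product Clearance Extension: 1753 days claimed exceeds the 1463-day cap, so +1463 days → 26 December 2001.
Terminal disclaimer: CV-76074 expires on the earlier of 18 November 2001 and 26 December 2001.

2001-11-18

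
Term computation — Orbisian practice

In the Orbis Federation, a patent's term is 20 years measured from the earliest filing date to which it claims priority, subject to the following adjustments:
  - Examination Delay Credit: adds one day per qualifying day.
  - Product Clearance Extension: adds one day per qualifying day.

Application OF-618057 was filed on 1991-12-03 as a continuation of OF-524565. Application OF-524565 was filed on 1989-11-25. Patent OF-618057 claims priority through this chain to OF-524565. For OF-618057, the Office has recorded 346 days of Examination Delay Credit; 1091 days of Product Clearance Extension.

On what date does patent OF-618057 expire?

2013-11-01

Earliest priority filing: 25 November 1989.
Base term: 25 November 1989 + 20 years → 25 November 2009.
Examination Delay Credit: +346 days → 6 November 2010.
Product Clearance Extension: +1091 days → 1 November 2013.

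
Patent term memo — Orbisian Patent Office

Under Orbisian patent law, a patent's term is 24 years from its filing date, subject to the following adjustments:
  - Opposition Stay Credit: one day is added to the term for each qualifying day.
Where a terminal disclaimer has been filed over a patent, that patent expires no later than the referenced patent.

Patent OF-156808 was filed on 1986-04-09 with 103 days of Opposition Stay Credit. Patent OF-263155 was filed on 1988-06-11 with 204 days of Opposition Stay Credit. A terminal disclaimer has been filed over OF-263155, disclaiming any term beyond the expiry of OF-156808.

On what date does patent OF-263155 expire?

July 21, 2010

Natural term of OF-263155:
  Base: filing + 24 years → 11 June 2012.
  Opposition Stay Credit: +204 days → 1 January 2013.
Expiry of referenced patent OF-156808:
  Base: filing + 24 years → 9 April 2010.
  Opposition Stay Credit: +103 days → 21 July 2010.
Terminal disclaimer: OF-263155 expires on the earlier of 1 January 2013 and 21 July 2010.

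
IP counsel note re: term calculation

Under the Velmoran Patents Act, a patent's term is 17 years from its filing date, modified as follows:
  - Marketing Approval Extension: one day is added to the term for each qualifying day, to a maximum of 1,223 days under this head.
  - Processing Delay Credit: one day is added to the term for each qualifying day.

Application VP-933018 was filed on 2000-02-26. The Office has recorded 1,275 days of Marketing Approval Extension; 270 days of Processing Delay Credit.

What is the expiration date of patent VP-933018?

2021-03-30

Base term: filing date + 17 years → 26 February 2017.
Marketing Approval Extension: 1275 days claimed exceeds the 1223-day cap, so +1223 days → 3 July 2020.
Processing Delay Credit: +270 days → 30 March 2021.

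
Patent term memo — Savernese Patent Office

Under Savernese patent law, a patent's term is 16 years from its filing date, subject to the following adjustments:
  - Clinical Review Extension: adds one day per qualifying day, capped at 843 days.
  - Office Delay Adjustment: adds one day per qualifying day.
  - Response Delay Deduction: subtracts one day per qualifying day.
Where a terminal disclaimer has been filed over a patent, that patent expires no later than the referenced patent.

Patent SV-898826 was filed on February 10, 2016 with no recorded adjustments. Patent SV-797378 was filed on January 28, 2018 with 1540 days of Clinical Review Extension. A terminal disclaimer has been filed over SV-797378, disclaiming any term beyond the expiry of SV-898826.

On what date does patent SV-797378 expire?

2032-02-10

Natural term of SV-797378:
  Base: filing + 16 years → 28 January 2034.
  Clinical Review Extension: 1540 days claimed exceeds the 843-day cap, so +843 days → 20 May 2036.
Expiry of referenced patent SV-898826:
  Base: filing + 16 years → 10 February 2032.
Terminal disclaimer: SV-797378 expires on the earlier of 20 May 2036 and 10 February 2032.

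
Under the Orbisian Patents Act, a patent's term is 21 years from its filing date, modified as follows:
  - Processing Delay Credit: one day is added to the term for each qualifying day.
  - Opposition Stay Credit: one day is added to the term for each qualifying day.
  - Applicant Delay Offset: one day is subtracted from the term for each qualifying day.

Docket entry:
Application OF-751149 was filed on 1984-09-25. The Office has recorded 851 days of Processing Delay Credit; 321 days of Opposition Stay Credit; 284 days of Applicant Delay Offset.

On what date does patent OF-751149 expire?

Base term: filing date + 21 years → 25 September 2005.
Processing Delay Credit: +851 days → 24 January 2008.
Opposition Stay Credit: +321 days → 10 December 2008.
Applicant Delay Offset: −284 days → 1 March 2008.

March 1, 2008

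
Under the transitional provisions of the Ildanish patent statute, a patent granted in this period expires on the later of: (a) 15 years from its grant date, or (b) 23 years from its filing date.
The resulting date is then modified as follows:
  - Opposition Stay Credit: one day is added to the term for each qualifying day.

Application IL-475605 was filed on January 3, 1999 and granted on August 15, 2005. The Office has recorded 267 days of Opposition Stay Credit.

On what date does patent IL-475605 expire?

September 27, 2022

(a) grant + 15 years → 15 August 2020.
(b) filing + 23 years → 3 January 2022.
Later of the two: 3 January 2022.
Opposition Stay Credit: +267 days → 27 September 2022.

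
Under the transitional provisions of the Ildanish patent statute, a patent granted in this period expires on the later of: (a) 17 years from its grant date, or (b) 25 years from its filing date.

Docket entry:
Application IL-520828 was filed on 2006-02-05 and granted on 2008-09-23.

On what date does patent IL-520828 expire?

2031-02-05

(a) grant + 17 years → 23 September 2025.
(b) filing + 25 years → 5 February 2031.
Later of the two: 5 February 2031.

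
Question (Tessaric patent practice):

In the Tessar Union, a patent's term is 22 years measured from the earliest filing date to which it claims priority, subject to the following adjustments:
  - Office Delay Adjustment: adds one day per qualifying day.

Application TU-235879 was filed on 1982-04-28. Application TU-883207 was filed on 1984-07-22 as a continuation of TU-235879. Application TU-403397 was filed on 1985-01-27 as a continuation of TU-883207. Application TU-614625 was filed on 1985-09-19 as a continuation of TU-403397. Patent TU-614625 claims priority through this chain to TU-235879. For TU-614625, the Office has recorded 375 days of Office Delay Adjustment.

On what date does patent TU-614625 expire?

2005-05-08

Earliest priority filing: 28 April 1982.
Base term: 28 April 1982 + 22 years → 28 April 2004.
Office Delay Adjustment: +375 days → 8 May 2005.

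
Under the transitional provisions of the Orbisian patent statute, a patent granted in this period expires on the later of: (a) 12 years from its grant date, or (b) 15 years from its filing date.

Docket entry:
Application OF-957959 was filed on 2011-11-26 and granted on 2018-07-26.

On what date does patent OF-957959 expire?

July 26, 2030

(a) grant + 12 years → 26 July 2030.
(b) filing + 15 years → 26 November 2026.
Later of the two: 26 July 2030.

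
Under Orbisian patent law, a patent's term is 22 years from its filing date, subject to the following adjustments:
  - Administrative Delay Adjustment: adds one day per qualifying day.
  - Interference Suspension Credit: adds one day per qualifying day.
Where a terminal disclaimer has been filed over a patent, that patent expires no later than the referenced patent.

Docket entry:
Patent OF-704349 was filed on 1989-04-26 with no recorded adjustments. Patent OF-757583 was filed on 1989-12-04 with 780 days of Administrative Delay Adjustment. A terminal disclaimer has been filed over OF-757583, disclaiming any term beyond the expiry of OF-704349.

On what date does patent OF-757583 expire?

2011-04-26

Natural term of OF-757583:
  Base: filing + 22 years → 4 December 2011.
  Administrative Delay Adjustment: +780 days → 22 January 2014.
Expiry of referenced patent OF-704349:
  Base: filing + 22 years → 26 April 2011.
Terminal disclaimer: OF-757583 expires on the earlier of 22 January 2014 and 26 April 2011.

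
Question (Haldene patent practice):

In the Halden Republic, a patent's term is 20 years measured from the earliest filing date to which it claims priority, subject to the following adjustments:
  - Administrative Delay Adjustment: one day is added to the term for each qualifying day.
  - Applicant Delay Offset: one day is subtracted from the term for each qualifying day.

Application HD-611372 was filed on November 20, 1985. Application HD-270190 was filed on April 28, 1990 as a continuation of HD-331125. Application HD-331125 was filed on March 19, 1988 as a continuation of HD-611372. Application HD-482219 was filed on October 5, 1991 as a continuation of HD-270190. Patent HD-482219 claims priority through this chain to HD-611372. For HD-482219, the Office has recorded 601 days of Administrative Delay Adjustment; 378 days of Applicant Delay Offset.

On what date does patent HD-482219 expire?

2006-07-01

Earliest priority filing: 20 November 1985.
Base term: 20 November 1985 + 20 years → 20 November 2005.
Administrative Delay Adjustment: +601 days → 14 July 2007.
Applicant Delay Offset: −378 days → 1 July 2006.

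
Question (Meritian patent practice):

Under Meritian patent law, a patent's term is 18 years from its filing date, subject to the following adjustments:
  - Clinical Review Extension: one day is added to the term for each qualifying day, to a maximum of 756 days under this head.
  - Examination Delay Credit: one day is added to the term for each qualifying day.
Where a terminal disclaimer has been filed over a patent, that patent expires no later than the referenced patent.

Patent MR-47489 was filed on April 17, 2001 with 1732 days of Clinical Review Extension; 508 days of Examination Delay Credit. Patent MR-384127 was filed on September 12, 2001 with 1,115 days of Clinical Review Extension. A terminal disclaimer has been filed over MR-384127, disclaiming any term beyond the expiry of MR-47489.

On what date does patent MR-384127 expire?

October 7, 2021

Natural term of MR-384127:
  Base: filing + 18 years → 12 September 2019.
  Clinical Review Extension: 1115 days claimed exceeds the 756-day cap, so +756 days → 7 October 2021.
Expiry of referenced patent MR-47489:
  Base: filing + 18 years → 17 April 2019.
  Clinical Review Extension: 1732 days claimed exceeds the 756-day cap, so +756 days → 12 May 2021.
  Examination Delay Credit: +508 days → 2 October 2022.
Terminal disclaimer: MR-384127 expires on the earlier of 7 October 2021 and 2 October 2022.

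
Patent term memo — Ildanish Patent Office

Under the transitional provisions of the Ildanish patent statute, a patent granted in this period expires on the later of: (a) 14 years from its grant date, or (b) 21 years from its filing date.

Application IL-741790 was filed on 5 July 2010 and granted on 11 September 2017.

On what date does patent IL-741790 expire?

(a) grant + 14 years → 11 September 2031.
(b) filing + 21 years → 5 July 2031.
Later of the two: 11 September 2031.

2031-09-11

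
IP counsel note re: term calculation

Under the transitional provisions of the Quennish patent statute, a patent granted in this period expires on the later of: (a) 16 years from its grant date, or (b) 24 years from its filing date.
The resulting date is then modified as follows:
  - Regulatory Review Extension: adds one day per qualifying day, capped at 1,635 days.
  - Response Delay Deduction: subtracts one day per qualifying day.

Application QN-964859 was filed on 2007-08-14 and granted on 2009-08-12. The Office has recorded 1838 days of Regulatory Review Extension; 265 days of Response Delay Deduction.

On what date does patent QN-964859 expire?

(a) grant + 16 years → 12 August 2025.
(b) filing + 24 years → 14 August 2031.
Later of the two: 14 August 2031.
Regulatory Review Extension: 1838 days claimed exceeds the 1635-day cap, so +1635 days → 4 February 2036.
Response Delay Deduction: −265 days → 15 May 2035.

2035-05-15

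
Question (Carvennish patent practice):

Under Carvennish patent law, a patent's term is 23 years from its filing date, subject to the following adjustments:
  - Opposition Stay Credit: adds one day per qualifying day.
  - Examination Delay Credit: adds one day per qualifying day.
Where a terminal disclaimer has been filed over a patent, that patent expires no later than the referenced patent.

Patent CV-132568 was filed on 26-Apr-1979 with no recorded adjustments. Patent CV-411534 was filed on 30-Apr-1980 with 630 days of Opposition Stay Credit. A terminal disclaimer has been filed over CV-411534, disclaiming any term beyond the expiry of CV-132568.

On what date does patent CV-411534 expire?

April 26, 2002

Natural term of CV-411534:
  Base: filing + 23 years → 30 April 2003.
  Opposition Stay Credit: +630 days → 19 January 2005.
Expiry of referenced patent CV-132568:
  Base: filing + 23 years → 26 April 2002.
Terminal disclaimer: CV-411534 expires on the earlier of 19 January 2005 and 26 April 2002.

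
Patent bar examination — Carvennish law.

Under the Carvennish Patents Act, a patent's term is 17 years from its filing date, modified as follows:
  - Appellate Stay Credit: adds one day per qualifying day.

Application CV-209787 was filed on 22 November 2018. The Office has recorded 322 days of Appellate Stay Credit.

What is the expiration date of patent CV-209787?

2036-10-09

Base term: filing date + 17 years → 22 November 2035.
Appellate Stay Credit: +322 days → 9 October 2036.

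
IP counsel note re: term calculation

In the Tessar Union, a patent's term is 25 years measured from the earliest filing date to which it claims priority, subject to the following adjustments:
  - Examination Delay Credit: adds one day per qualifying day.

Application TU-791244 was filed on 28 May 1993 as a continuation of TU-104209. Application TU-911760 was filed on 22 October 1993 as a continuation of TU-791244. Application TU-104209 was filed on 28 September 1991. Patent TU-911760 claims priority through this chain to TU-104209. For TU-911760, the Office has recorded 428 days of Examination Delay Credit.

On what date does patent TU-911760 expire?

Earliest priority filing: 28 September 1991.
Base term: 28 September 1991 + 25 years → 28 September 2016.
Examination Delay Credit: +428 days → 30 November 2017.

2017-11-30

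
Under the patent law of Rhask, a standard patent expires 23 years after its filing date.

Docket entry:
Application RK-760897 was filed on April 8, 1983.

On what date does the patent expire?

April 8, 2006

Filing date + 23 years → 8 April 2006.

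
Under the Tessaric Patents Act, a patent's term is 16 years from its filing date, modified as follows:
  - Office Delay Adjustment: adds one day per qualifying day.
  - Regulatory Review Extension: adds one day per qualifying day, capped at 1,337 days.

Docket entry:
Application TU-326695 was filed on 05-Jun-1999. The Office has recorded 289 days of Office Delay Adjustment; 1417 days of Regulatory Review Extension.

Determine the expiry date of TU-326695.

Base term: filing date + 16 years → 5 June 2015.
Office Delay Adjustment: +289 days → 20 March 2016.
Regulatory Review Extension: 1417 days claimed exceeds the 1337-day cap, so +1337 days → 17 November 2019.

November 17, 2019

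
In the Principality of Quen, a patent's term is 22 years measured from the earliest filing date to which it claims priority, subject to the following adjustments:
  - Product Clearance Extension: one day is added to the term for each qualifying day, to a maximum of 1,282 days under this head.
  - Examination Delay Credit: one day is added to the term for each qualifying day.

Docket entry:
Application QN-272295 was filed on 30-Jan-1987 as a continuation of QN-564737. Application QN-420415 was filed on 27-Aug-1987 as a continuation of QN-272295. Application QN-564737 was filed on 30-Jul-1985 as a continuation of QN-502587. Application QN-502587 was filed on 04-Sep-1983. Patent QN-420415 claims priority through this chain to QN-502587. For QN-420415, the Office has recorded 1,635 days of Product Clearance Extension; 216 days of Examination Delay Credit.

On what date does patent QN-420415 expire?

Earliest priority filing: 4 September 1983.
Base term: 4 September 1983 + 22 years → 4 September 2005.
Product Clearance Extension: 1635 days claimed exceeds the 1282-day cap, so +1282 days → 9 March 2009.
Examination Delay Credit: +216 days → 11 October 2009.

October 11, 2009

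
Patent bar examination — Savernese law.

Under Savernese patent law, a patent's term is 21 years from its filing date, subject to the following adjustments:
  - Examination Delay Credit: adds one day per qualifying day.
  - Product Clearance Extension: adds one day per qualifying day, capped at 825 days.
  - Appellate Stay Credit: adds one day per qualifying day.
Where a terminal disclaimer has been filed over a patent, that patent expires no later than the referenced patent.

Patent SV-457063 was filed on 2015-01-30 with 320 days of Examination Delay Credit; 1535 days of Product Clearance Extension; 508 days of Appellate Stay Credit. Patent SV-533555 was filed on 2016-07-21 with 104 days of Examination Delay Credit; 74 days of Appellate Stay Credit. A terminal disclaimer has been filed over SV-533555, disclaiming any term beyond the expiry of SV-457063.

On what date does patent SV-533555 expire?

Natural term of SV-533555:
  Base: filing + 21 years → 21 July 2037.
  Examination Delay Credit: +104 days → 2 November 2037.
  Appellate Stay Credit: +74 days → 15 January 2038.
Expiry of referenced patent SV-457063:
  Base: filing + 21 years → 30 January 2036.
  Examination Delay Credit: +320 days → 15 December 2036.
  Product Clearance Extension: 1535 days claimed exceeds the 825-day cap, so +825 days → 20 March 2039.
  Appellate Stay Credit: +508 days → 9 August 2040.
Terminal disclaimer: SV-533555 expires on the earlier of 15 January 2038 and 9 August 2040.

January 15, 2038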